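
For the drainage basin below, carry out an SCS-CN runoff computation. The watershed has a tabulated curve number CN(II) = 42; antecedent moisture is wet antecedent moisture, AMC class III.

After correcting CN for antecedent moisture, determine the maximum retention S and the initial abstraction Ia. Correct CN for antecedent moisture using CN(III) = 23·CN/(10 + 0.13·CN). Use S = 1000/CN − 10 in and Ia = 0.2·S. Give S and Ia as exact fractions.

CN(III) from CN(II)=42: (23·42)/(10 + 0.13·42) = 48300/773 ≈ 62.484
S = 1000/(48300/773) − 10 = 2900/483 in ≈ 6.004 in
Initial abstraction Ia = S/5 = (2900/483)/5 = 580/483 ≈ 1.201 in

S = 2900/483 in ≈ 6.004 in; Ia = 580/483 in ≈ 1.201 in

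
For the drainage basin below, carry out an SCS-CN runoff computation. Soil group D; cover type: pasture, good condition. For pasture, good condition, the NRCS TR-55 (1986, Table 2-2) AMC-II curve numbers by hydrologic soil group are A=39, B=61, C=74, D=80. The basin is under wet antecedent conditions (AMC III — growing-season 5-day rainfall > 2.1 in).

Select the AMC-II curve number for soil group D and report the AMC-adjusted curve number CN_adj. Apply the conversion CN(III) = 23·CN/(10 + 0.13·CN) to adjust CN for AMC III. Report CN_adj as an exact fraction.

NRCS table: pasture, good condition, soil group D → CN(II) = 80
Wet (AMC III): CN(III) = 23·80/(10 + 0.13·80) = 1840/(102/5) = 4600/51 ≈ 90.196

CN_adj = 4600/51 ≈ 90.196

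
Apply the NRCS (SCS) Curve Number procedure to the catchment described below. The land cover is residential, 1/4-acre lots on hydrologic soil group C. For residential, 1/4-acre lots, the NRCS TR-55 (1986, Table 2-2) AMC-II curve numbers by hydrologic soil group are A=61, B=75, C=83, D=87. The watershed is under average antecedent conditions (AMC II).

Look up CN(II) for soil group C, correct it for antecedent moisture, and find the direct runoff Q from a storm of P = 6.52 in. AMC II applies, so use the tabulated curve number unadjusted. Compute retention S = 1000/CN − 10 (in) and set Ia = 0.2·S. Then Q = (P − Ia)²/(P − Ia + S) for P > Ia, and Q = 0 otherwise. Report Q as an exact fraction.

Q = 160757041/35127675 in ≈ 4.576 in

NRCS table: residential, 1/4-acre lots, soil group C → CN(II) = 83
CN(II) = 83; AMC II needs no correction.
Retention S: 1000/CN − 10 with CN=83.000 → S = 170/83 ≈ 2.048 in
Ia = 0.2·(170/83) = 34/83 in ≈ 0.410 in
P − Ia = 6.520 − 0.410 = 12679/2075 ≈ 6.110 in (> 0, runoff occurs)
Q = (12679/2075)²/((12679/2075) + 170/83) = (160757041/4305625)/(16929/2075) = 160757041/35127675 in ≈ 4.576 in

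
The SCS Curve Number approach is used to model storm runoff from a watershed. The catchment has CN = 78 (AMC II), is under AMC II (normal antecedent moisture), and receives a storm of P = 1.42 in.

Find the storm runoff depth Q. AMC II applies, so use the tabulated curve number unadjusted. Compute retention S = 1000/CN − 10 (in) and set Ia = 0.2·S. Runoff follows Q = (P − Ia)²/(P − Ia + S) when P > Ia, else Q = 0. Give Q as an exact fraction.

AMC II — tabulated CN = 78 applies directly.
S = 1000/78 − 10 = 110/39 in ≈ 2.821 in
Ia = 0.2·(110/39) = 22/39 in ≈ 0.564 in
Since P=1.420 > Ia=0.564: effective rainfall P−Ia = 1669/1950 in
Q = (1669/1950)²/((1669/1950) + 110/39) = (2785561/3802500)/(7169/1950) = 2785561/13979550 in ≈ 0.199 in

Q = 2785561/13979550 in ≈ 0.199 in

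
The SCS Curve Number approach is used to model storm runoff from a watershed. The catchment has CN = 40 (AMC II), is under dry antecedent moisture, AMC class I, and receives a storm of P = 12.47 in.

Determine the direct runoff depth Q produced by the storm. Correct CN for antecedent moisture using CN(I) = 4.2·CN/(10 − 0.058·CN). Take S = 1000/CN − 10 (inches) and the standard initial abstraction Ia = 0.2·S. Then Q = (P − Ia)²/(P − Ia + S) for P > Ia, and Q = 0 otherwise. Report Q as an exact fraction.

CN(I) from CN(II)=40: (4.2·40)/(10 − 0.058·40) = 175/8 ≈ 21.875
Retention S: 1000/CN − 10 with CN=21.875 → S = 250/7 ≈ 35.714 in
Ia = 0.2·(250/7) = 50/7 in ≈ 7.143 in
P − Ia = 12.470 − 7.143 = 3729/700 ≈ 5.327 in (> 0, runoff occurs)
Runoff Q = (P−Ia)²/(P−Ia+S) = (5.327)²/(5.327+35.714) = 13905441/20110300 ≈ 0.691 in

Q = 13905441/20110300 in ≈ 0.691 in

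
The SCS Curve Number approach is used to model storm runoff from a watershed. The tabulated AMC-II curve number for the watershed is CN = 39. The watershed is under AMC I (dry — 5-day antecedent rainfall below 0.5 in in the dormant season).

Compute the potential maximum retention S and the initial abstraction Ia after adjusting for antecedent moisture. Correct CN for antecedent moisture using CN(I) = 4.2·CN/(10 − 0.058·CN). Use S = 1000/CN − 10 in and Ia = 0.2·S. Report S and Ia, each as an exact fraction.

S = 30500/819 in ≈ 37.241 in; Ia = 6100/819 in ≈ 7.448 in

CN(I) from CN(II)=39: (4.2·39)/(10 − 0.058·39) = 81900/3869 ≈ 21.168
Retention S: 1000/CN − 10 with CN=21.168 → S = 30500/819 ≈ 37.241 in
Initial abstraction Ia = S/5 = (30500/819)/5 = 6100/819 ≈ 7.448 in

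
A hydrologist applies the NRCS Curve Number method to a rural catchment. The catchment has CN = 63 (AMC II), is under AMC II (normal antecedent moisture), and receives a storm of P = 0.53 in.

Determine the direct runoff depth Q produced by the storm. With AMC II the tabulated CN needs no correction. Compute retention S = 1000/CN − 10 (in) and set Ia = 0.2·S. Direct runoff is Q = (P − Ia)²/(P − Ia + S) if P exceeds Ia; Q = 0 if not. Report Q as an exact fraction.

Average conditions: CN = 63 (no AMC adjustment).
S = 1000/63 − 10 = 370/63 in ≈ 5.873 in
Ia = 0.2S: 0.2·5.873 = 1.175 in (exactly 74/63)
P = 0.530 ≤ Ia = 1.175 in: entire storm abstracted, Q = 0.

Q = 0 in ≈ 0.000 in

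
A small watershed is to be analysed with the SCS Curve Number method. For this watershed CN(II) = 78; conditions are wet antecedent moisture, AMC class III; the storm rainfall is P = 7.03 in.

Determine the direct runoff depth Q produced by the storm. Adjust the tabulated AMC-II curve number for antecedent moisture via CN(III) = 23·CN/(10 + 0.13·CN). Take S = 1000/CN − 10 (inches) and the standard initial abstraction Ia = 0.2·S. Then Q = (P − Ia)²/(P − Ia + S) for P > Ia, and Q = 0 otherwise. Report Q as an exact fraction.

CN(III) from CN(II)=78: (23·78)/(10 + 0.13·78) = 89700/1007 ≈ 89.076
Max retention: S = 1000/(89700/1007) − 10 = 1100/897 in (≈ 1.226 in)
Ia = 0.2·(1100/897) = 220/897 in ≈ 0.245 in
Excess rainfall: 7.030 − 0.245 = 6.785 in; P > Ia so Q > 0
Q: (608591/89700)² ÷ (718591/89700) = 370383005281/64457612700 in (≈ 5.746 in)

Q = 370383005281/64457612700 in ≈ 5.746 in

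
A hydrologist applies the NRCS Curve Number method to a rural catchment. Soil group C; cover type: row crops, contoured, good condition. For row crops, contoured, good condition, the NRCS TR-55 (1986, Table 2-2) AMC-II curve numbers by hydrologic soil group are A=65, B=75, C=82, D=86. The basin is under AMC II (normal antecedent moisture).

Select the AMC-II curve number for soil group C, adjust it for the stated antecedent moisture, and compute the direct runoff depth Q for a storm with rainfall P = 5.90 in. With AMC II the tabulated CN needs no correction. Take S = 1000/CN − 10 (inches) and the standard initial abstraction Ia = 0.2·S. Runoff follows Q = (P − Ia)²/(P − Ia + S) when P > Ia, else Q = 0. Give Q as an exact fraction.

NRCS table: row crops, contoured, good condition, soil group C → CN(II) = 82
Average conditions: CN = 82 (no AMC adjustment).
Max retention: S = 1000/82 − 10 = 90/41 in (≈ 2.195 in)
Ia = 0.2S: 0.2·2.195 = 0.439 in (exactly 18/41)
P − Ia = 5.900 − 0.439 = 2239/410 ≈ 5.461 in (> 0, runoff occurs)
Runoff Q = (P−Ia)²/(P−Ia+S) = (5.461)²/(5.461+2.195) = 5013121/1286990 ≈ 3.895 in

Q = 5013121/1286990 in ≈ 3.895 in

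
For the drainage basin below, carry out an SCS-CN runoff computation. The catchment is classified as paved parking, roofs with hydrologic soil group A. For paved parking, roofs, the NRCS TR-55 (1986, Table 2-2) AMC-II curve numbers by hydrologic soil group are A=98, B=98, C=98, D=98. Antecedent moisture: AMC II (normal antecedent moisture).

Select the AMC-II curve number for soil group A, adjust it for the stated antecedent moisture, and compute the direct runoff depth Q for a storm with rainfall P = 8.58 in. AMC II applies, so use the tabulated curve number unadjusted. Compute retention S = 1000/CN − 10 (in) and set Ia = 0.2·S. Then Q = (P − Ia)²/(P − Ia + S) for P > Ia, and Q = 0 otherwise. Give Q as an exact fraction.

NRCS table: paved parking, roofs, soil group A → CN(II) = 98
CN(II) = 98; AMC II needs no correction.
S = 1000/98 − 10 = 10/49 in ≈ 0.204 in
Ia = 0.2·(10/49) = 2/49 in ≈ 0.041 in
Excess rainfall: 8.580 − 0.041 = 8.539 in; P > Ia so Q > 0
Q: (20921/2450)² ÷ (21421/2450) = 437688241/52481450 in (≈ 8.340 in)

Q = 437688241/52481450 in ≈ 8.340 in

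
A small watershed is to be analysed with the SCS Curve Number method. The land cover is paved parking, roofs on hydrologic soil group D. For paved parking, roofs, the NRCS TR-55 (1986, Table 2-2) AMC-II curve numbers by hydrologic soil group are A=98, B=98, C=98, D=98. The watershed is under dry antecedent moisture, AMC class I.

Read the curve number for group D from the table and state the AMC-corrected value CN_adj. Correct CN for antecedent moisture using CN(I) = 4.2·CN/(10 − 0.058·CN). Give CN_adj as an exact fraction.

NRCS table: paved parking, roofs, soil group D → CN(II) = 98
CN(I) from CN(II)=98: (4.2·98)/(10 − 0.058·98) = 102900/1079 ≈ 95.366

CN_adj = 102900/1079 ≈ 95.366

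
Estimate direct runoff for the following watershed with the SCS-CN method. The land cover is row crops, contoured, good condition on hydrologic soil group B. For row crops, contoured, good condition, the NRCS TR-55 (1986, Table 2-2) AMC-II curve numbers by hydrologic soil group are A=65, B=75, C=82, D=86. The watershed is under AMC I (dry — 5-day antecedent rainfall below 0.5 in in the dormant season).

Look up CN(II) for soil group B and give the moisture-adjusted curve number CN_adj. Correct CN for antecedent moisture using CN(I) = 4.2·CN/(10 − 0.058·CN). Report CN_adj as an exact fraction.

CN_adj = 6300/113 ≈ 55.752

NRCS table: row crops, contoured, good condition, soil group B → CN(II) = 75
Dry (AMC I): CN(I) = 4.2·75/(10 − 0.058·75) = 315/(113/20) = 6300/113 ≈ 55.752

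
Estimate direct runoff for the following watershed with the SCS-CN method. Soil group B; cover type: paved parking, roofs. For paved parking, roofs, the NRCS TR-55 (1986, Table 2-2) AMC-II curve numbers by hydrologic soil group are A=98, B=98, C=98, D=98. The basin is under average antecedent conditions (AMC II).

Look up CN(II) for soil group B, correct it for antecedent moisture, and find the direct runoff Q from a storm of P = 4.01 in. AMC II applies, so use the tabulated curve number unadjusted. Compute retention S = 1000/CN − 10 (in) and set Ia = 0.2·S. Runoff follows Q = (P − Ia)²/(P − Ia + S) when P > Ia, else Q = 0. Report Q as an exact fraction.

Q = 378263601/100200100 in ≈ 3.775 in

NRCS table: paved parking, roofs, soil group B → CN(II) = 98
CN(II) = 98; AMC II needs no correction.
Max retention: S = 1000/98 − 10 = 10/49 in (≈ 0.204 in)
Initial abstraction Ia = S/5 = (10/49)/5 = 2/49 ≈ 0.041 in
Excess rainfall: 4.010 − 0.041 = 3.969 in; P > Ia so Q > 0
Runoff Q = (P−Ia)²/(P−Ia+S) = (3.969)²/(3.969+0.204) = 378263601/100200100 ≈ 3.775 in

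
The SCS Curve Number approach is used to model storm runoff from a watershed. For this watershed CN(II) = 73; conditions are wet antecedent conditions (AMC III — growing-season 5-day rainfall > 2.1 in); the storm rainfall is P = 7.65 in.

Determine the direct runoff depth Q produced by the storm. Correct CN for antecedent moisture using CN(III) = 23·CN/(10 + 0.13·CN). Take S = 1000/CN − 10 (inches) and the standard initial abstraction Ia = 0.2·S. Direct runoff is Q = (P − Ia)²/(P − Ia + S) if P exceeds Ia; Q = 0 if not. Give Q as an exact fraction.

Q = 6728756841/1119657940 in ≈ 6.010 in

Adjust CN=73 to AMC III: 23·73/(10 + 0.13·73) → 1679 ÷ (1949/100) = 167900/1949 ≈ 86.147
S = 1000/(167900/1949) − 10 = 2700/1679 in ≈ 1.608 in
Ia = 0.2S: 0.2·1.608 = 0.322 in (exactly 540/1679)
Since P=7.650 > Ia=0.322: effective rainfall P−Ia = 246087/33580 in
Q = (246087/33580)²/((246087/33580) + 2700/1679) = (60558811569/1127616400)/(300087/33580) = 6728756841/1119657940 in ≈ 6.010 in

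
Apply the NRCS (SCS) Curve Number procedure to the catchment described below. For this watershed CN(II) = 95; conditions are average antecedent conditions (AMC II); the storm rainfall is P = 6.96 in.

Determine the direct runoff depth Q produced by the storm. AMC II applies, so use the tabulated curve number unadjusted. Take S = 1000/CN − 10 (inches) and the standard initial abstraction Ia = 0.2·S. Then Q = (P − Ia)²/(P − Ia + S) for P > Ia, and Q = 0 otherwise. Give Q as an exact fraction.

AMC II — tabulated CN = 95 applies directly.
Max retention: S = 1000/95 − 10 = 10/19 in (≈ 0.526 in)
Ia = 0.2S: 0.2·0.526 = 0.105 in (exactly 2/19)
Since P=6.960 > Ia=0.105: effective rainfall P−Ia = 3256/475 in
Runoff Q = (P−Ia)²/(P−Ia+S) = (6.855)²/(6.855+0.526) = 5300768/832675 ≈ 6.366 in

Q = 5300768/832675 in ≈ 6.366 in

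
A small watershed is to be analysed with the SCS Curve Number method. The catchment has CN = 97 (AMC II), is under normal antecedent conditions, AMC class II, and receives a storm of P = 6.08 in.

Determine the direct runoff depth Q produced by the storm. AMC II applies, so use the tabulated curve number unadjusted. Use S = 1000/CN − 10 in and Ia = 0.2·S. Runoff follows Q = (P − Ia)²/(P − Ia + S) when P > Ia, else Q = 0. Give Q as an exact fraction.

Q = 53246209/9302300 in ≈ 5.724 in

AMC II — tabulated CN = 97 applies directly.
S = 1000/97 − 10 = 30/97 in ≈ 0.309 in
Ia = 0.2·(30/97) = 6/97 in ≈ 0.062 in
Excess rainfall: 6.080 − 0.062 = 6.018 in; P > Ia so Q > 0
Q = (14594/2425)²/((14594/2425) + 30/97) = (212984836/5880625)/(15344/2425) = 53246209/9302300 in ≈ 5.724 in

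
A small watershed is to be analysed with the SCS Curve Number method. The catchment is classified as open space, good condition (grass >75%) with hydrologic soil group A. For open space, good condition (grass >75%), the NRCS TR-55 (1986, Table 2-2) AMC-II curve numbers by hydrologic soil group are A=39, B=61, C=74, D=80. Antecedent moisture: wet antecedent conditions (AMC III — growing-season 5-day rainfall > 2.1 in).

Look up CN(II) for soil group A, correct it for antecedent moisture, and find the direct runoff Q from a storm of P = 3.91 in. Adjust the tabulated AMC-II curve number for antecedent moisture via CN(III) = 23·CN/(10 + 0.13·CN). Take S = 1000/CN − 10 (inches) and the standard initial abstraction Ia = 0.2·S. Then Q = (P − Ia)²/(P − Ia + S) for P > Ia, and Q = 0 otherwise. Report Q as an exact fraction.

NRCS table: open space, good condition (grass >75%), soil group A → CN(II) = 39
Wet (AMC III): CN(III) = 23·39/(10 + 0.13·39) = 897/(1507/100) = 89700/1507 ≈ 59.522
S = 1000/(89700/1507) − 10 = 6100/897 in ≈ 6.800 in
Ia = 0.2·(6100/897) = 1220/897 in ≈ 1.360 in
Since P=3.910 > Ia=1.360: effective rainfall P−Ia = 228727/89700 in
Q = (228727/89700)²/((228727/89700) + 6100/897) = (52316040529/8046090000)/(838727/89700) = 52316040529/75233811900 in ≈ 0.695 in

Q = 52316040529/75233811900 in ≈ 0.695 in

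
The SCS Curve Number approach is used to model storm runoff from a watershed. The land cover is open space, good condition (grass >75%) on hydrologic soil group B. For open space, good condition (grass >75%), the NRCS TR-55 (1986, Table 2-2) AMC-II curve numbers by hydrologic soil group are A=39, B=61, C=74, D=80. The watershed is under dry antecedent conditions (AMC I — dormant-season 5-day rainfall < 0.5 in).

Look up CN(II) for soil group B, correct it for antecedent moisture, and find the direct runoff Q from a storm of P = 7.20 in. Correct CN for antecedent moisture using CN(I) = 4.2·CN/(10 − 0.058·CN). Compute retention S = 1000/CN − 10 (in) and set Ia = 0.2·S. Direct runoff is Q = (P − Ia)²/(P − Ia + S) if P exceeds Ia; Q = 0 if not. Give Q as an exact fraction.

NRCS table: open space, good condition (grass >75%), soil group B → CN(II) = 61
Dry (AMC I): CN(I) = 4.2·61/(10 − 0.058·61) = (1281/5)/(3231/500) = 42700/1077 ≈ 39.647
S = 1000/(42700/1077) − 10 = 6500/427 in ≈ 15.222 in
Initial abstraction Ia = S/5 = (6500/427)/5 = 1300/427 ≈ 3.044 in
P − Ia = 7.200 − 3.044 = 8872/2135 ≈ 4.156 in (> 0, runoff occurs)
Q: (8872/2135)² ÷ (41372/2135) = 19678096/22082305 in (≈ 0.891 in)

Q = 19678096/22082305 in ≈ 0.891 in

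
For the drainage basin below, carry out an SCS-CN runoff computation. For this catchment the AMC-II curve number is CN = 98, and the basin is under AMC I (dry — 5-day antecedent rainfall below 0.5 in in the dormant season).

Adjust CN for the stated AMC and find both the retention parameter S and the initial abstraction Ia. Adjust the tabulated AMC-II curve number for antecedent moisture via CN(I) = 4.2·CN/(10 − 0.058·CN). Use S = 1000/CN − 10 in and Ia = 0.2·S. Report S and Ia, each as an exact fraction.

Dry (AMC I): CN(I) = 4.2·98/(10 − 0.058·98) = (2058/5)/(1079/250) = 102900/1079 ≈ 95.366
S = 1000/(102900/1079) − 10 = 500/1029 in ≈ 0.486 in
Ia = 0.2S: 0.2·0.486 = 0.097 in (exactly 100/1029)

S = 500/1029 in ≈ 0.486 in; Ia = 100/1029 in ≈ 0.097 in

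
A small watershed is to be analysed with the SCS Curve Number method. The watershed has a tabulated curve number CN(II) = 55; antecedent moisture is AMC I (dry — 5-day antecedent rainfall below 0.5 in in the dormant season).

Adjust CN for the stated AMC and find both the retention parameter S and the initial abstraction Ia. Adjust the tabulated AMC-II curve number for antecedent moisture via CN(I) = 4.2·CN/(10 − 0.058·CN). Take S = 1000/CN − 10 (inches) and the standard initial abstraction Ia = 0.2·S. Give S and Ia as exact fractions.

S = 1500/77 in ≈ 19.481 in; Ia = 300/77 in ≈ 3.896 in

Adjust CN=55 to AMC I: 4.2·55/(10 − 0.058·55) → 231 ÷ (681/100) = 7700/227 ≈ 33.921
Retention S: 1000/CN − 10 with CN=33.921 → S = 1500/77 ≈ 19.481 in
Initial abstraction Ia = S/5 = (1500/77)/5 = 300/77 ≈ 3.896 in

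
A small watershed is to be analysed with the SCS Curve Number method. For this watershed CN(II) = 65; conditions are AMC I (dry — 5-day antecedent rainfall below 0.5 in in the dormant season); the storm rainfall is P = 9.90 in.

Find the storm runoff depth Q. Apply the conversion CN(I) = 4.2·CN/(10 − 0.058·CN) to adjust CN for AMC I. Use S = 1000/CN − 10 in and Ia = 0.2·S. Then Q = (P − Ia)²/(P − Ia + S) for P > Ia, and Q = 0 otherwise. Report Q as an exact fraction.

Q = 8185321/3065790 in ≈ 2.670 in

Adjust CN=65 to AMC I: 4.2·65/(10 − 0.058·65) → 273 ÷ (623/100) = 3900/89 ≈ 43.820
S = 1000/(3900/89) − 10 = 500/39 in ≈ 12.821 in
Ia = 0.2·(500/39) = 100/39 in ≈ 2.564 in
Since P=9.900 > Ia=2.564: effective rainfall P−Ia = 2861/390 in
Runoff Q = (P−Ia)²/(P−Ia+S) = (7.336)²/(7.336+12.821) = 8185321/3065790 ≈ 2.670 in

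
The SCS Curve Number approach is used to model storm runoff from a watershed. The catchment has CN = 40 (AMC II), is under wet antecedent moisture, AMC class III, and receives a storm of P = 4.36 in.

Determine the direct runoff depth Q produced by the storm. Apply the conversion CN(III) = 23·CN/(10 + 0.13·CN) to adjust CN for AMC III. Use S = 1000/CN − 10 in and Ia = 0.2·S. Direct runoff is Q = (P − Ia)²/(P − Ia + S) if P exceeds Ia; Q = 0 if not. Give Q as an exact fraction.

Wet (AMC III): CN(III) = 23·40/(10 + 0.13·40) = 920/(76/5) = 1150/19 ≈ 60.526
Max retention: S = 1000/(1150/19) − 10 = 150/23 in (≈ 6.522 in)
Initial abstraction Ia = S/5 = (150/23)/5 = 30/23 ≈ 1.304 in
Excess rainfall: 4.360 − 1.304 = 3.056 in; P > Ia so Q > 0
Q: (1757/575)² ÷ (5507/575) = 3087049/3166525 in (≈ 0.975 in)

Q = 3087049/3166525 in ≈ 0.975 in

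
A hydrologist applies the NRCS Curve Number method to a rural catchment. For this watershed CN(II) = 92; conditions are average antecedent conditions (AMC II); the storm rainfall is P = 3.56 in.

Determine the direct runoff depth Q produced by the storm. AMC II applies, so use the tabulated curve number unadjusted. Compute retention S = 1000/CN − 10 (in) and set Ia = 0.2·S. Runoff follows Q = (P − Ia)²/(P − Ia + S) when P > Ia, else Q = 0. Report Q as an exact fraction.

Average conditions: CN = 92 (no AMC adjustment).
Retention S: 1000/CN − 10 with CN=92.000 → S = 20/23 ≈ 0.870 in
Initial abstraction Ia = S/5 = (20/23)/5 = 4/23 ≈ 0.174 in
Excess rainfall: 3.560 − 0.174 = 3.386 in; P > Ia so Q > 0
Q: (1947/575)² ÷ (2447/575) = 3790809/1407025 in (≈ 2.694 in)

Q = 3790809/1407025 in ≈ 2.694 in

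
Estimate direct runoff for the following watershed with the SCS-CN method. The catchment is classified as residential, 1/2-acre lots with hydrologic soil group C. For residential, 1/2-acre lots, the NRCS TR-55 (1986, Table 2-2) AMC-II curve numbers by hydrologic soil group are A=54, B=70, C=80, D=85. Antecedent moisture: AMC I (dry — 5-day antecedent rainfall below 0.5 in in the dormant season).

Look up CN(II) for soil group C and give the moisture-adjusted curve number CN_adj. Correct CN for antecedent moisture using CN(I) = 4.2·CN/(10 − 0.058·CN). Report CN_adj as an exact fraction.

NRCS table: residential, 1/2-acre lots, soil group C → CN(II) = 80
Dry (AMC I): CN(I) = 4.2·80/(10 − 0.058·80) = 336/(134/25) = 4200/67 ≈ 62.687

CN_adj = 4200/67 ≈ 62.687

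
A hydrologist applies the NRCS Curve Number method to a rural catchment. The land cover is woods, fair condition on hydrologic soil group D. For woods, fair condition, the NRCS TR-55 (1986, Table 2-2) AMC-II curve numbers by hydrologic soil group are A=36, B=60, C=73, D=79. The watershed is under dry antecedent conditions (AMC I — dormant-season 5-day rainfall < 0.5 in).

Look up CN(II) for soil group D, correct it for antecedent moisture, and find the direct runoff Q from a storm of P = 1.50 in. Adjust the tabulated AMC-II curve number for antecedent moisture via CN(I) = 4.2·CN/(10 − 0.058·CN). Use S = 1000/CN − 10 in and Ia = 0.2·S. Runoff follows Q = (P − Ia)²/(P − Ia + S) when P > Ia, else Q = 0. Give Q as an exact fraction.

NRCS table: woods, fair condition, soil group D → CN(II) = 79
Dry (AMC I): CN(I) = 4.2·79/(10 − 0.058·79) = (1659/5)/(2709/500) = 7900/129 ≈ 61.240
S = 1000/(7900/129) − 10 = 500/79 in ≈ 6.329 in
Initial abstraction Ia = S/5 = (500/79)/5 = 100/79 ≈ 1.266 in
Since P=1.500 > Ia=1.266: effective rainfall P−Ia = 37/158 in
Q = (37/158)²/((37/158) + 500/79) = (1369/24964)/(1037/158) = 1369/163846 in ≈ 0.008 in

Q = 1369/163846 in ≈ 0.008 in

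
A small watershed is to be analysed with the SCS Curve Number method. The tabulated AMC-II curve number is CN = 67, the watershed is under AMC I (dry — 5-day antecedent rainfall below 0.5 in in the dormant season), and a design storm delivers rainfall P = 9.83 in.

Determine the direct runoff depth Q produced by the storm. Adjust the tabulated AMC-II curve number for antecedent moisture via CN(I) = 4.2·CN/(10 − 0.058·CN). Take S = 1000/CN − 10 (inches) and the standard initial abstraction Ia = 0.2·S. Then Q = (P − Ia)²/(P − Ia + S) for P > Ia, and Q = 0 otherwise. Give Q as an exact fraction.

Q = 123219954729/42258166300 in ≈ 2.916 in

CN(I) from CN(II)=67: (4.2·67)/(10 − 0.058·67) = 46900/1019 ≈ 46.026
S = 1000/(46900/1019) − 10 = 5500/469 in ≈ 11.727 in
Ia = 0.2·(5500/469) = 1100/469 in ≈ 2.345 in
P − Ia = 9.830 − 2.345 = 351027/46900 ≈ 7.485 in (> 0, runoff occurs)
Runoff Q = (P−Ia)²/(P−Ia+S) = (7.485)²/(7.485+11.727) = 123219954729/42258166300 ≈ 2.916 in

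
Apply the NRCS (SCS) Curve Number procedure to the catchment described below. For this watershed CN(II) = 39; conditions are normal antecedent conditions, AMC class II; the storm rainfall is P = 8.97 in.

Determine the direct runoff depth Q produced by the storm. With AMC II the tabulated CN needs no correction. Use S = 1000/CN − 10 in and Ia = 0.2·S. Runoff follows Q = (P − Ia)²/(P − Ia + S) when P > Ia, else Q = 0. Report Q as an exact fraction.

Q = 519065089/326753700 in ≈ 1.589 in

CN(II) = 39; AMC II needs no correction.
Max retention: S = 1000/39 − 10 = 610/39 in (≈ 15.641 in)
Ia = 0.2·(610/39) = 122/39 in ≈ 3.128 in
Excess rainfall: 8.970 − 3.128 = 5.842 in; P > Ia so Q > 0
Runoff Q = (P−Ia)²/(P−Ia+S) = (5.842)²/(5.842+15.641) = 519065089/326753700 ≈ 1.589 in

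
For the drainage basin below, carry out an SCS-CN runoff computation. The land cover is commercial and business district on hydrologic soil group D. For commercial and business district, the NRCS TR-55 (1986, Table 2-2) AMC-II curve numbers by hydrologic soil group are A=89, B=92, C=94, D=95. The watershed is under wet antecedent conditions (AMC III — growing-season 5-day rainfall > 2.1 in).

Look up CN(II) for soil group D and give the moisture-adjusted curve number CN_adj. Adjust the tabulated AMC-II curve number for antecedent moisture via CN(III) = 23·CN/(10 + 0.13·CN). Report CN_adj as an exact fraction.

CN_adj = 43700/447 ≈ 97.763

NRCS table: commercial and business district, soil group D → CN(II) = 95
Adjust CN=95 to AMC III: 23·95/(10 + 0.13·95) → 2185 ÷ (447/20) = 43700/447 ≈ 97.763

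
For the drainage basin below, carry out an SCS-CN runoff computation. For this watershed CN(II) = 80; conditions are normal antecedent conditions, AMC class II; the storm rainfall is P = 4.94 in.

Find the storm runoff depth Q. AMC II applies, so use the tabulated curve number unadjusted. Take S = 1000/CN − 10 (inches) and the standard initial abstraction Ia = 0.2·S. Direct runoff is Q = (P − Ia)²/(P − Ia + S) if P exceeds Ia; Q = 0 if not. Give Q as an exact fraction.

Average conditions: CN = 80 (no AMC adjustment).
S = 1000/80 − 10 = 5/2 in ≈ 2.500 in
Ia = 0.2·(5/2) = 1/2 in ≈ 0.500 in
P − Ia = 4.940 − 0.500 = 111/25 ≈ 4.440 in (> 0, runoff occurs)
Q: (111/25)² ÷ (347/50) = 24642/8675 in (≈ 2.841 in)

Q = 24642/8675 in ≈ 2.841 in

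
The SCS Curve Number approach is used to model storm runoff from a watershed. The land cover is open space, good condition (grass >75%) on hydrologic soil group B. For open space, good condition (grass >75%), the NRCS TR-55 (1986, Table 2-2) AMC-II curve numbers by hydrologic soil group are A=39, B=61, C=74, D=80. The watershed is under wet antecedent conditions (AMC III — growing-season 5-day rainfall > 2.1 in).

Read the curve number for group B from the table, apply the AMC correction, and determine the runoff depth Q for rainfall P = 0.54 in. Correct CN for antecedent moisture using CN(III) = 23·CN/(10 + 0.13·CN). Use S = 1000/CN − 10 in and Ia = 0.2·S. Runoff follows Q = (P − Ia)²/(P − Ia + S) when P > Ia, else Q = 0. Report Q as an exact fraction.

NRCS table: open space, good condition (grass >75%), soil group B → CN(II) = 61
CN(III) from CN(II)=61: (23·61)/(10 + 0.13·61) = 140300/1793 ≈ 78.249
Max retention: S = 1000/(140300/1793) − 10 = 3900/1403 in (≈ 2.780 in)
Ia = 0.2·(3900/1403) = 780/1403 in ≈ 0.556 in
P = 0.540 ≤ Ia = 0.556 in: entire storm abstracted, Q = 0.

Q = 0 in ≈ 0.000 in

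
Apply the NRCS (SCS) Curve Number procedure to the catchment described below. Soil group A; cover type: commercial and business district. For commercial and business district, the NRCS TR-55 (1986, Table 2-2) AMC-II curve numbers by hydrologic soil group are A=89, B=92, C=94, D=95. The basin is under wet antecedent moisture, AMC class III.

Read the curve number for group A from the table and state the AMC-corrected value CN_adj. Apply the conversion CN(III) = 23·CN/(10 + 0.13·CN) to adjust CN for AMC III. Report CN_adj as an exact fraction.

CN_adj = 204700/2157 ≈ 94.900

NRCS table: commercial and business district, soil group A → CN(II) = 89
CN(III) from CN(II)=89: (23·89)/(10 + 0.13·89) = 204700/2157 ≈ 94.900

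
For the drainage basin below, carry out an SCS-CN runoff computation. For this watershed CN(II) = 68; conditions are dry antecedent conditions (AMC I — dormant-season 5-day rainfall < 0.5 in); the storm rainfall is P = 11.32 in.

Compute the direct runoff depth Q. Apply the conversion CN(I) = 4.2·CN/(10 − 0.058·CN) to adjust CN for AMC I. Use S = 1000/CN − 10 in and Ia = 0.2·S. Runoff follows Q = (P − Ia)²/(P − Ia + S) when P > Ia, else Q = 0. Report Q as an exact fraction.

Q = 6566022961/1615701675 in ≈ 4.064 in

Dry (AMC I): CN(I) = 4.2·68/(10 − 0.058·68) = (1428/5)/(757/125) = 35700/757 ≈ 47.160
Max retention: S = 1000/(35700/757) − 10 = 4000/357 in (≈ 11.204 in)
Initial abstraction Ia = S/5 = (4000/357)/5 = 800/357 ≈ 2.241 in
Since P=11.320 > Ia=2.241: effective rainfall P−Ia = 81031/8925 in
Runoff Q = (P−Ia)²/(P−Ia+S) = (9.079)²/(9.079+11.204) = 6566022961/1615701675 ≈ 4.064 in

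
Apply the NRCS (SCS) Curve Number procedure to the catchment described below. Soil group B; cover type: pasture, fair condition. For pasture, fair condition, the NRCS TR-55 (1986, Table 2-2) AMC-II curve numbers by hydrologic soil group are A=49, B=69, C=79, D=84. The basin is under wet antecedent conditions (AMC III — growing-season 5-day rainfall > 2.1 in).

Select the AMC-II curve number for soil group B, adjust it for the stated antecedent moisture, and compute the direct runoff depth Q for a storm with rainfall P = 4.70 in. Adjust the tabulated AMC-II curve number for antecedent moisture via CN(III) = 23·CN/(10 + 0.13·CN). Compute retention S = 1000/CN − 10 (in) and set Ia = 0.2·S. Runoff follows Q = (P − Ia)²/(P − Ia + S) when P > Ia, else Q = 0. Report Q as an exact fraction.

NRCS table: pasture, fair condition, soil group B → CN(II) = 69
Wet (AMC III): CN(III) = 23·69/(10 + 0.13·69) = 1587/(1897/100) = 158700/1897 ≈ 83.658
Retention S: 1000/CN − 10 with CN=83.658 → S = 3100/1587 ≈ 1.953 in
Ia = 0.2S: 0.2·1.953 = 0.391 in (exactly 620/1587)
Excess rainfall: 4.700 − 0.391 = 4.309 in; P > Ia so Q > 0
Q = (68389/15870)²/((68389/15870) + 3100/1587) = (4677055321/251856900)/(99389/15870) = 4677055321/1577303430 in ≈ 2.965 in

Q = 4677055321/1577303430 in ≈ 2.965 in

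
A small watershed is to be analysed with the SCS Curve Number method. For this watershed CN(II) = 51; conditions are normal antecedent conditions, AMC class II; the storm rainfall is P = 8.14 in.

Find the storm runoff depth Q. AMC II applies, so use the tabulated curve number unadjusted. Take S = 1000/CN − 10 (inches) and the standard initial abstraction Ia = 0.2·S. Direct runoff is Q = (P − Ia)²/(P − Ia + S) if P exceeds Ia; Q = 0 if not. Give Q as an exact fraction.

CN(II) = 51; AMC II needs no correction.
S = 1000/51 − 10 = 490/51 in ≈ 9.608 in
Ia = 0.2·(490/51) = 98/51 in ≈ 1.922 in
Since P=8.140 > Ia=1.922: effective rainfall P−Ia = 15857/2550 in
Q: (15857/2550)² ÷ (40357/2550) = 251444449/102910350 in (≈ 2.443 in)

Q = 251444449/102910350 in ≈ 2.443 in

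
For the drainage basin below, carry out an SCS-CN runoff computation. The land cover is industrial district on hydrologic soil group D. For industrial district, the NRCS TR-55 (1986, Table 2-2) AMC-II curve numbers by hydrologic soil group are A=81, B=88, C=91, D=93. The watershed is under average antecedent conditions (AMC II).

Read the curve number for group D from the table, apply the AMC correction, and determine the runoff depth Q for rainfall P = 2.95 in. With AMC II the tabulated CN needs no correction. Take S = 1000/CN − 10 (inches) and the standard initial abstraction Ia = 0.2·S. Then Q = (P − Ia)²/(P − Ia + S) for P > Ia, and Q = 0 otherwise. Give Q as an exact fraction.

NRCS table: industrial district, soil group D → CN(II) = 93
Average conditions: CN = 93 (no AMC adjustment).
Retention S: 1000/CN − 10 with CN=93.000 → S = 70/93 ≈ 0.753 in
Initial abstraction Ia = S/5 = (70/93)/5 = 14/93 ≈ 0.151 in
P − Ia = 2.950 − 0.151 = 5207/1860 ≈ 2.799 in (> 0, runoff occurs)
Q = (5207/1860)²/((5207/1860) + 70/93) = (27112849/3459600)/(6607/1860) = 27112849/12289020 in ≈ 2.206 in

Q = 27112849/12289020 in ≈ 2.206 in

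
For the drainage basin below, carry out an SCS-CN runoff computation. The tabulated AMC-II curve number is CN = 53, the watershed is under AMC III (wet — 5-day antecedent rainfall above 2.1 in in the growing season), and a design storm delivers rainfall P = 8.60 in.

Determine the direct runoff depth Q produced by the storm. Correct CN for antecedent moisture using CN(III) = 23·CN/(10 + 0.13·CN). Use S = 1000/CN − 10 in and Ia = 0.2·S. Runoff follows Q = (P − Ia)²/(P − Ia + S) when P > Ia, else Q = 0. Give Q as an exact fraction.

Q = 2276912089/434067615 in ≈ 5.246 in

Adjust CN=53 to AMC III: 23·53/(10 + 0.13·53) → 1219 ÷ (1689/100) = 121900/1689 ≈ 72.173
Max retention: S = 1000/(121900/1689) − 10 = 4700/1219 in (≈ 3.856 in)
Ia = 0.2·(4700/1219) = 940/1219 in ≈ 0.771 in
Since P=8.600 > Ia=0.771: effective rainfall P−Ia = 47717/6095 in
Runoff Q = (P−Ia)²/(P−Ia+S) = (7.829)²/(7.829+3.856) = 2276912089/434067615 ≈ 5.246 in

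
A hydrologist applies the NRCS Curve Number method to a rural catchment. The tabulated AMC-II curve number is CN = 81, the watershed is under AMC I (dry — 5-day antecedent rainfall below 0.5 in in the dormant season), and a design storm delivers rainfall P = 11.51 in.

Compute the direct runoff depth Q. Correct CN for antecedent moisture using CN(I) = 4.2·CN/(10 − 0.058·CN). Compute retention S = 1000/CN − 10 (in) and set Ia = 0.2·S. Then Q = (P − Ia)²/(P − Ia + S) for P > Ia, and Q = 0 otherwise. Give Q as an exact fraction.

Q = 3125297158201/462306455100 in ≈ 6.760 in

Dry (AMC I): CN(I) = 4.2·81/(10 − 0.058·81) = (1701/5)/(2651/500) = 170100/2651 ≈ 64.164
Retention S: 1000/CN − 10 with CN=64.164 → S = 9500/1701 ≈ 5.585 in
Ia = 0.2S: 0.2·5.585 = 1.117 in (exactly 1900/1701)
Excess rainfall: 11.510 − 1.117 = 10.393 in; P > Ia so Q > 0
Runoff Q = (P−Ia)²/(P−Ia+S) = (10.393)²/(10.393+5.585) = 3125297158201/462306455100 ≈ 6.760 in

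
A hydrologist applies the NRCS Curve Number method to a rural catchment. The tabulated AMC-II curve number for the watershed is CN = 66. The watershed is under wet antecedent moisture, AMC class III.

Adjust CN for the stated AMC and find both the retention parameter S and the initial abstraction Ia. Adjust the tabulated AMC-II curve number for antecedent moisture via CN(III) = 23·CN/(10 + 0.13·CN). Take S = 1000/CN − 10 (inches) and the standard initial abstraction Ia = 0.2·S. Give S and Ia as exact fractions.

S = 1700/759 in ≈ 2.240 in; Ia = 340/759 in ≈ 0.448 in

Adjust CN=66 to AMC III: 23·66/(10 + 0.13·66) → 1518 ÷ (929/50) = 75900/929 ≈ 81.701
S = 1000/(75900/929) − 10 = 1700/759 in ≈ 2.240 in
Ia = 0.2S: 0.2·2.240 = 0.448 in (exactly 340/759)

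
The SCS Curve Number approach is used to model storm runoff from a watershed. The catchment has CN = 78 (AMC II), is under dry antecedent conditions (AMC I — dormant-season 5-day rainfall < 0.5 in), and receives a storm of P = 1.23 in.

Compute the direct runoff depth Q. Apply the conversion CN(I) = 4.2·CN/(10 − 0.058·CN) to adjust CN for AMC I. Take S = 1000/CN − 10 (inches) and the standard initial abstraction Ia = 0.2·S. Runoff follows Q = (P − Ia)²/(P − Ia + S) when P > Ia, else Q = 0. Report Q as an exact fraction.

CN(I) from CN(II)=78: (4.2·78)/(10 − 0.058·78) = 81900/1369 ≈ 59.825
Max retention: S = 1000/(81900/1369) − 10 = 5500/819 in (≈ 6.716 in)
Ia = 0.2·(5500/819) = 1100/819 in ≈ 1.343 in
P = 1.230 ≤ Ia = 1.343 in: entire storm abstracted, Q = 0.

Q = 0 in ≈ 0.000 in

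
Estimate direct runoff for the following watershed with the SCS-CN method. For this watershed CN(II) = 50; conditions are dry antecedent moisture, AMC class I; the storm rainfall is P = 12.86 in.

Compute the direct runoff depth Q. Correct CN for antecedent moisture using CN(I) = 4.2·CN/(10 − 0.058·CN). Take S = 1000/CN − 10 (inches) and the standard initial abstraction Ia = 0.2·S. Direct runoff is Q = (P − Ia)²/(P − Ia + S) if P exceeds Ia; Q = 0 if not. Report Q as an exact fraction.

Adjust CN=50 to AMC I: 4.2·50/(10 − 0.058·50) → 210 ÷ (71/10) = 2100/71 ≈ 29.577
Max retention: S = 1000/(2100/71) − 10 = 500/21 in (≈ 23.810 in)
Initial abstraction Ia = S/5 = (500/21)/5 = 100/21 ≈ 4.762 in
Excess rainfall: 12.860 − 4.762 = 8.098 in; P > Ia so Q > 0
Q: (8503/1050)² ÷ (33503/1050) = 72301009/35178150 in (≈ 2.055 in)

Q = 72301009/35178150 in ≈ 2.055 in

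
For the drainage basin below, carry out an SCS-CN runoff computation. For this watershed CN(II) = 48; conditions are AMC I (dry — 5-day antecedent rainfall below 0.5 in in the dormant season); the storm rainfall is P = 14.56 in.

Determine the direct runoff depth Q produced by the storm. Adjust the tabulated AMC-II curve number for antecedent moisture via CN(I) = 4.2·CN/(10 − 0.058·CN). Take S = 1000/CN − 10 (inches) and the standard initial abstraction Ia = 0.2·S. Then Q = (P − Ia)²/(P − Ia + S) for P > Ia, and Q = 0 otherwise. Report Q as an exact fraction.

Q = 1297321/516600 in ≈ 2.511 in

Adjust CN=48 to AMC I: 4.2·48/(10 − 0.058·48) → (1008/5) ÷ (902/125) = 12600/451 ≈ 27.938
Max retention: S = 1000/(12600/451) − 10 = 1625/63 in (≈ 25.794 in)
Ia = 0.2S: 0.2·25.794 = 5.159 in (exactly 325/63)
Since P=14.560 > Ia=5.159: effective rainfall P−Ia = 14807/1575 in
Runoff Q = (P−Ia)²/(P−Ia+S) = (9.401)²/(9.401+25.794) = 1297321/516600 ≈ 2.511 in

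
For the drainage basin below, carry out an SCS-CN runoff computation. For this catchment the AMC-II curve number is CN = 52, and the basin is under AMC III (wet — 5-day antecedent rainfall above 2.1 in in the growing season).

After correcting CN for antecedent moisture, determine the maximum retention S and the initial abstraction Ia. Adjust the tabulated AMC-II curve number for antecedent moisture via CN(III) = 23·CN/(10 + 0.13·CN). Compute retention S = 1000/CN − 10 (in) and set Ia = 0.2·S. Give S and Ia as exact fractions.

S = 1200/299 in ≈ 4.013 in; Ia = 240/299 in ≈ 0.803 in

Adjust CN=52 to AMC III: 23·52/(10 + 0.13·52) → 1196 ÷ (419/25) = 29900/419 ≈ 71.360
S = 1000/(29900/419) − 10 = 1200/299 in ≈ 4.013 in
Ia = 0.2·(1200/299) = 240/299 in ≈ 0.803 in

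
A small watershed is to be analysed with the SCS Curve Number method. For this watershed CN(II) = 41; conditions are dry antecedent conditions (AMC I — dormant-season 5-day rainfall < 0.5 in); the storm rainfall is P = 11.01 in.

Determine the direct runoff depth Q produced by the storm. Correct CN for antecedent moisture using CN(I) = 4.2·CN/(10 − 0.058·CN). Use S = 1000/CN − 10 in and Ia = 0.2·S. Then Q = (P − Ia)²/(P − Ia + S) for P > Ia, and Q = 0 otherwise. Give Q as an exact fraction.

Dry (AMC I): CN(I) = 4.2·41/(10 − 0.058·41) = (861/5)/(3811/500) = 86100/3811 ≈ 22.592
Retention S: 1000/CN − 10 with CN=22.592 → S = 29500/861 ≈ 34.262 in
Initial abstraction Ia = S/5 = (29500/861)/5 = 5900/861 ≈ 6.852 in
Excess rainfall: 11.010 − 6.852 = 4.158 in; P > Ia so Q > 0
Runoff Q = (P−Ia)²/(P−Ia+S) = (4.158)²/(4.158+34.262) = 128136077521/284815442100 ≈ 0.450 in

Q = 128136077521/284815442100 in ≈ 0.450 in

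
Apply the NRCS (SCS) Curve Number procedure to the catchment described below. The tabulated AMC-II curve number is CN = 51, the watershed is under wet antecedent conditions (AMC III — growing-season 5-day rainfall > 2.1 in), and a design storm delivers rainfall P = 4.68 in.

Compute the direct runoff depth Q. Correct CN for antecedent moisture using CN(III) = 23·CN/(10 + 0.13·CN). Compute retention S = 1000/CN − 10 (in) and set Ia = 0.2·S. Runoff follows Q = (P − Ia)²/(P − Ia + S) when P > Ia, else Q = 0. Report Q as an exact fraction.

Q = 12710533081/6898442325 in ≈ 1.843 in

Adjust CN=51 to AMC III: 23·51/(10 + 0.13·51) → 1173 ÷ (1663/100) = 117300/1663 ≈ 70.535
S = 1000/(117300/1663) − 10 = 4900/1173 in ≈ 4.177 in
Initial abstraction Ia = S/5 = (4900/1173)/5 = 980/1173 ≈ 0.835 in
P − Ia = 4.680 − 0.835 = 112741/29325 ≈ 3.845 in (> 0, runoff occurs)
Q: (112741/29325)² ÷ (235241/29325) = 12710533081/6898442325 in (≈ 1.843 in)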